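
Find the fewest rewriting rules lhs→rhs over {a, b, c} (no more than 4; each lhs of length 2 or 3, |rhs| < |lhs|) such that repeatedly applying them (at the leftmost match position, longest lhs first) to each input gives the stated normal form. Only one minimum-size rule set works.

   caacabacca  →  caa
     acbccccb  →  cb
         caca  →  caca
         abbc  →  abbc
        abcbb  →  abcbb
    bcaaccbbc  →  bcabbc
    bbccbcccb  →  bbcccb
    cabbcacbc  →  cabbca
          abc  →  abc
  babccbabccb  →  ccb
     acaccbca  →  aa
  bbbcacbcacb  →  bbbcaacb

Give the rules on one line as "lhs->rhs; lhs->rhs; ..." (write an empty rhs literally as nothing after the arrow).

  | caacabacca => caacaccca => caacca => caa
  | acbccccb => acccb => cb
  | caca
  | abbc

acc->; ba->c; cbc->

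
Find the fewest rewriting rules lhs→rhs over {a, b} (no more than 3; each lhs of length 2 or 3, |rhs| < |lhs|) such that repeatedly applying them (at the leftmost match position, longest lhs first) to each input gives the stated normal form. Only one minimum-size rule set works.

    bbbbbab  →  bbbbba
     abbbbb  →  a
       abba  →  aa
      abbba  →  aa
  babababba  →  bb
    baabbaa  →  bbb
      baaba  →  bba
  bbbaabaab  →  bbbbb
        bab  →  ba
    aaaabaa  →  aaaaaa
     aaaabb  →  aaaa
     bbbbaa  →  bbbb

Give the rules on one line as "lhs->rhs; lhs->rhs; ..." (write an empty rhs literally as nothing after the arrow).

ab->a; baa->b

  | bbbbbab => bbbbba
  | abbbbb => abbbb => abbb => abb => ab => a
  | abba => aba => aa
  | abbba => abba => aba => aa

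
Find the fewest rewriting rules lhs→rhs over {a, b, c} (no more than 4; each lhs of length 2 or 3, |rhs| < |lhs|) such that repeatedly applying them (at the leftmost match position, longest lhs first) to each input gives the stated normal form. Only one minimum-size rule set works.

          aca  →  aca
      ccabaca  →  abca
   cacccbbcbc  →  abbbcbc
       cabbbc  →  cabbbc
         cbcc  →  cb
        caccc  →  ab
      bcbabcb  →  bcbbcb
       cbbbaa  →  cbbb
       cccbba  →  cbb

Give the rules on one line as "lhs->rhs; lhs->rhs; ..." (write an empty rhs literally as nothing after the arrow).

ba->b; cac->ab; cc->

  | aca
  | ccabaca => abaca => abca
  | cacccbbcbc => abccbbcbc => abbbcbc
  | cabbbc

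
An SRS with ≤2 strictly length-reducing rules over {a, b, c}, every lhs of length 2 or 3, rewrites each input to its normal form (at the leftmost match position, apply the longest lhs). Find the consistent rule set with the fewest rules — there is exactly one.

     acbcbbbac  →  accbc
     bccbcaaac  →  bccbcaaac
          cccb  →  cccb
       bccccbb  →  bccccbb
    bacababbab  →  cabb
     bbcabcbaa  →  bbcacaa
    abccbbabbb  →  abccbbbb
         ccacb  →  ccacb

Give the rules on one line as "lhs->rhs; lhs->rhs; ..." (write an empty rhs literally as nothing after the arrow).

  | acbcbbbac => accbbac => accbc
  | bccbcaaac
  | cccb
  | bccccbb

ba->; bcb->c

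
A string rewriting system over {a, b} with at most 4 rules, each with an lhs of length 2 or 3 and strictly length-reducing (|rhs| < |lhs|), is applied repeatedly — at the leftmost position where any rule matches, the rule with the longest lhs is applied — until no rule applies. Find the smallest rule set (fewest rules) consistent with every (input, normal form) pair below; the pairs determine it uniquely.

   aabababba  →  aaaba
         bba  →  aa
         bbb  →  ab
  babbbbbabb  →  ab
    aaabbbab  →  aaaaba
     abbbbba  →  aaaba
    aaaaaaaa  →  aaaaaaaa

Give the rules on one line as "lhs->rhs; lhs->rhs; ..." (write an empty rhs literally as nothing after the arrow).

baa->b; bab->ba; bb->a

  | aabababba => aabaabba => aabbba => aaaba
  | bba => aa
  | bbb => ab
  | babbbbbabb => babbbbabb => babbbabb => babbabb => bababb => baabb => bbb => ab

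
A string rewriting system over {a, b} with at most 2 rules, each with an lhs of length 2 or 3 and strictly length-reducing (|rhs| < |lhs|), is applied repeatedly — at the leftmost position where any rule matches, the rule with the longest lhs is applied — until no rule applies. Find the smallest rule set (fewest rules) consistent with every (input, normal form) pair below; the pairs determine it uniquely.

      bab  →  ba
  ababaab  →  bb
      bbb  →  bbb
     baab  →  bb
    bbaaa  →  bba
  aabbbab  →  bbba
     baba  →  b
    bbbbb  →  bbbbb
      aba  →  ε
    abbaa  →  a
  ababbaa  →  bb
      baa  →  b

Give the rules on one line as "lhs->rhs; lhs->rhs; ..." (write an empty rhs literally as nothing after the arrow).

aa->; ab->a

  | bab => ba
  | ababaab => aabaab => baab => bb
  | bbb
  | baab => bb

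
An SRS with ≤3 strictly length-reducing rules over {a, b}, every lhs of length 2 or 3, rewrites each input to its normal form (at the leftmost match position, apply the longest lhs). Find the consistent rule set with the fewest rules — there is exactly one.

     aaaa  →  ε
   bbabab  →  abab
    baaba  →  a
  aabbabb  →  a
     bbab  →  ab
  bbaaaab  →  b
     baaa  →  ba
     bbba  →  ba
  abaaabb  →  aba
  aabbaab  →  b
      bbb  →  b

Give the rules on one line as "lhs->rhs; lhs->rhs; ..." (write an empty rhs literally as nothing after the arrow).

  | aaaa => aa => ε
  | bbabab => abab
  | baaba => bba => a
  | aabbabb => bbabb => abb => a

aa->; bb->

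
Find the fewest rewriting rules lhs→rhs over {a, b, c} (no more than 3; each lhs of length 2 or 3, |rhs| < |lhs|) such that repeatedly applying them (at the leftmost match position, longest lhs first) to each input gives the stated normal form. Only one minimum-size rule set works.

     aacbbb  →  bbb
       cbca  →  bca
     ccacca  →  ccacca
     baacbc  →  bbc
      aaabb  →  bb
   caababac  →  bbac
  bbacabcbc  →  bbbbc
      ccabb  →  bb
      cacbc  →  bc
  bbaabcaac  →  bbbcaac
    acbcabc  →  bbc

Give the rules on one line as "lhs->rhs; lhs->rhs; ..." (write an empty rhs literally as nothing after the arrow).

  | aacbbb => aabbb => abbb => bbb
  | cbca => bca
  | ccacca
  | baacbc => baabc => babc => bbc

ab->b; cb->b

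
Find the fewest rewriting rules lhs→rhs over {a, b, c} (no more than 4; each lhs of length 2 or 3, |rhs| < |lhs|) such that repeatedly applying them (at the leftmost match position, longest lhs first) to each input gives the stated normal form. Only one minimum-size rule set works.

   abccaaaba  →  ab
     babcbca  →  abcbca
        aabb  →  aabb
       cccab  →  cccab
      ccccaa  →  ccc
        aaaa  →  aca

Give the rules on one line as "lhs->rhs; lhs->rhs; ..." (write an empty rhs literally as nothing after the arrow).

aaa->ac; ba->a; caa->

  | abccaaaba => abcaba => abcaa => ab
  | babcbca => abcbca
  | aabb
  | cccab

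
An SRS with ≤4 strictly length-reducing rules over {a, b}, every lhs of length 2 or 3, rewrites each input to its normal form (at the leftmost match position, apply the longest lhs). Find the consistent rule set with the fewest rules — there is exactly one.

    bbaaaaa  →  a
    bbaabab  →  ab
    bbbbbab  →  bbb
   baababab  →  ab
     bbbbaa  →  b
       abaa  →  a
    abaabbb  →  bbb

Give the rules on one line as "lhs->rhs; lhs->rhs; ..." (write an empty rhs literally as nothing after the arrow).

  | bbaaaaa => abaaaa => aaaa => aaa => aa => a
  | bbaabab => ababab => abab => ab
  | bbbbbab => bbbabb => babbb => bbb
  | baababab => ababab => abab => ab

aa->a; aab->b; ba->; bba->ab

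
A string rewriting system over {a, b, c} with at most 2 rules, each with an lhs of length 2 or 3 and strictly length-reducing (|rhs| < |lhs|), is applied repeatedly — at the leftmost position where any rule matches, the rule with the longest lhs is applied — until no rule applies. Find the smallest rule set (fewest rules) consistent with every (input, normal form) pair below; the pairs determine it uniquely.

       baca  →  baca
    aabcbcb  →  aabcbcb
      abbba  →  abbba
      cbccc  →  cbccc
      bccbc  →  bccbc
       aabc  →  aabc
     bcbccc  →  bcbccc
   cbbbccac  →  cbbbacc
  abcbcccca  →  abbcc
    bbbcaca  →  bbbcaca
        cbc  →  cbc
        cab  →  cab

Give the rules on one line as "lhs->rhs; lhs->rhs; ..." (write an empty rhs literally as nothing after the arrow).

  | baca
  | aabcbcb
  | abbba
  | cbccc

cba->b; cca->ac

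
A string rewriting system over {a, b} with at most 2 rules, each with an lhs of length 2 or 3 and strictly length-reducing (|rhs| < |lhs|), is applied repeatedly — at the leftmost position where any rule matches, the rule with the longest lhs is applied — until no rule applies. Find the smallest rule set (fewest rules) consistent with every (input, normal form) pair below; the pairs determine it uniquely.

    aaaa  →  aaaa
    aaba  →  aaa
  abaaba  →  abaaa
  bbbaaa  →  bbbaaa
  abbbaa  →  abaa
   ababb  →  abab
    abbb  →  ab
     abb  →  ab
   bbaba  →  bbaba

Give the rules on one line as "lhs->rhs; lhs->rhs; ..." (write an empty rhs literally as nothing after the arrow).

aab->aa; abb->ab

  | aaaa
  | aaba => aaa
  | abaaba => abaaa
  | bbbaaa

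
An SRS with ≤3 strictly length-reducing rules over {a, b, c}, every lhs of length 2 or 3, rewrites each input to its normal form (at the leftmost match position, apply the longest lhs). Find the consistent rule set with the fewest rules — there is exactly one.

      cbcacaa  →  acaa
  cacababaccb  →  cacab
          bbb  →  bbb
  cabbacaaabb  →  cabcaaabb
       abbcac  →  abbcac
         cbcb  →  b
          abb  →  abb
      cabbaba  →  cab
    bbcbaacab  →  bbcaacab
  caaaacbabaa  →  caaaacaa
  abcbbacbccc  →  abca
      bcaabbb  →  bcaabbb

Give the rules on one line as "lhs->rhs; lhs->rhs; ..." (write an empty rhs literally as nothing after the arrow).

ba->; cb->c; cc->

  | cbcacaa => ccacaa => acaa
  | cacababaccb => cacabaccb => cacaccb => cacab
  | bbb
  | cabbacaaabb => cabcaaabb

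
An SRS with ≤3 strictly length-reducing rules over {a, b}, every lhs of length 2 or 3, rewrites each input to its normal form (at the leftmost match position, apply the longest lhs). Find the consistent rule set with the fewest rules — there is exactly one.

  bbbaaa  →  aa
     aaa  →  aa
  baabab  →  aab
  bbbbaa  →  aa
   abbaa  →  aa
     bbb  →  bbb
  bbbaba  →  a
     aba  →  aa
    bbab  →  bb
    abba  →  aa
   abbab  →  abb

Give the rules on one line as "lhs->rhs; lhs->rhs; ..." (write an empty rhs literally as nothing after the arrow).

aaa->aa; ba->a; bab->b

  | bbbaaa => bbaaa => baaa => aaa => aa
  | aaa => aa
  | baabab => aabab => aab
  | bbbbaa => bbbaa => bbaa => baa => aa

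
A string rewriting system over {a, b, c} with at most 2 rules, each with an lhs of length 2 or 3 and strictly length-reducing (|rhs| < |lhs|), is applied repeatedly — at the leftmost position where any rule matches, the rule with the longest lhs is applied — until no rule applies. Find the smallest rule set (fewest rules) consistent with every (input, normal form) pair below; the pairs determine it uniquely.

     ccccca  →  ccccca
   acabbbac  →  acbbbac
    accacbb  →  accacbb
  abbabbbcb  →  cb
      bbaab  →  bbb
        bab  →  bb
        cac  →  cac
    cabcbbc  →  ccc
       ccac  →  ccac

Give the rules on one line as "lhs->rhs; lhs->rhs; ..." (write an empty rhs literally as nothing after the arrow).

  | ccccca
  | acabbbac => acbbbac
  | accacbb
  | abbabbbcb => bbabbbcb => bbbbbcb => bbbbcb => bbbcb => bbcb => bcb => cb

ab->b; bc->c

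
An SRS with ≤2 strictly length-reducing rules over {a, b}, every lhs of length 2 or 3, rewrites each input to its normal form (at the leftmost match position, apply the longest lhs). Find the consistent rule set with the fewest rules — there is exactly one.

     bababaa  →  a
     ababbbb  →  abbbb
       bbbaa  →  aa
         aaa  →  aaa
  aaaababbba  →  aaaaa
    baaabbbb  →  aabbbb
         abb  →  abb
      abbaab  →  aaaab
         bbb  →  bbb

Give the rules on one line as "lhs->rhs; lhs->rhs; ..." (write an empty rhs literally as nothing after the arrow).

  | bababaa => babaa => baa => a
  | ababbbb => abbbb
  | bbbaa => baaa => aa
  | aaa

ba->; bba->aa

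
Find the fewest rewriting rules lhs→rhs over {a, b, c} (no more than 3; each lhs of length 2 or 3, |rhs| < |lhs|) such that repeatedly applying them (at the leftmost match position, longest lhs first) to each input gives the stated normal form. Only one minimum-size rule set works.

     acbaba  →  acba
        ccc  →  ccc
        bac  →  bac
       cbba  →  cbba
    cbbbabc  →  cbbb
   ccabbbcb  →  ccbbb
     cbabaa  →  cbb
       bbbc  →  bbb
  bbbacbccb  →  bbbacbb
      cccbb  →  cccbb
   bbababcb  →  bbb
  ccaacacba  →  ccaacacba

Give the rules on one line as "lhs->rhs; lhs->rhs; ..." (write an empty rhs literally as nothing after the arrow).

  | acbaba => acba
  | ccc
  | bac
  | cbba

ab->; baa->bb; bc->b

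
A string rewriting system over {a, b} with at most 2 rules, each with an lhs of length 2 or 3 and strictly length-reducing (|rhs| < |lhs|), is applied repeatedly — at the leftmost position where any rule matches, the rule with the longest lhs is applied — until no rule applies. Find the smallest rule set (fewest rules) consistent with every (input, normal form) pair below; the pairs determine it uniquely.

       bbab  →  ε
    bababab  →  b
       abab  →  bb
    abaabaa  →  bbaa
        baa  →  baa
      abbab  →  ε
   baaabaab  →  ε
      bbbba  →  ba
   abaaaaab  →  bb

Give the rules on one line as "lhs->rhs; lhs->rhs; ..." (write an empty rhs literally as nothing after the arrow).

  | bbab => bbb => ε
  | bababab => bbabab => bbbab => ab => b
  | abab => bab => bb
  | abaabaa => baabaa => babaa => bbaa

ab->b; bbb->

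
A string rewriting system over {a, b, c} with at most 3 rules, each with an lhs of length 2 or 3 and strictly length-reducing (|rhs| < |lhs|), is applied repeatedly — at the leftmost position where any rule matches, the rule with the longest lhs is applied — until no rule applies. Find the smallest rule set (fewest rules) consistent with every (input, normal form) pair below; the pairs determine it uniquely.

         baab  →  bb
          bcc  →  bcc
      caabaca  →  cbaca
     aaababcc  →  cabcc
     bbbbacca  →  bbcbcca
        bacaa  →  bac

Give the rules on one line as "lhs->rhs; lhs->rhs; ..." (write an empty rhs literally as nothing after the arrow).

aa->; aba->ca; bba->cb

  | baab => bb
  | bcc
  | caabaca => cbaca
  | aaababcc => ababcc => cabcc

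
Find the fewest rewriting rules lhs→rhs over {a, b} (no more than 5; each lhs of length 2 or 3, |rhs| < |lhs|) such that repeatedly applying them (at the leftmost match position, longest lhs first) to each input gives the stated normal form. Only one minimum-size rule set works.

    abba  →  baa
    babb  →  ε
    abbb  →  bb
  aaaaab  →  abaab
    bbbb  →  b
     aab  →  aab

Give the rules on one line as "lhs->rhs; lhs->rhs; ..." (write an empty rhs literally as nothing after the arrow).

aaa->ab; abb->ba; bab->bb; bbb->

  | abba => baa
  | babb => bbb => ε
  | abbb => bab => bb
  | aaaaab => abaab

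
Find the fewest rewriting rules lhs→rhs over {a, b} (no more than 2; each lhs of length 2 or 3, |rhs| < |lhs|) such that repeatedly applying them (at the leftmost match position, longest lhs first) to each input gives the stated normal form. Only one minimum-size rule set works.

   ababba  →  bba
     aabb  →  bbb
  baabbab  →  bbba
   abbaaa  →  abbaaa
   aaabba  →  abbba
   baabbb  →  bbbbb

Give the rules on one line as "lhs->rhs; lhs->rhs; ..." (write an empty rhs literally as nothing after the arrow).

  | ababba => aaba => bba
  | aabb => bbb
  | baabbab => bbbbab => bbba
  | abbaaa

aab->bb; bab->a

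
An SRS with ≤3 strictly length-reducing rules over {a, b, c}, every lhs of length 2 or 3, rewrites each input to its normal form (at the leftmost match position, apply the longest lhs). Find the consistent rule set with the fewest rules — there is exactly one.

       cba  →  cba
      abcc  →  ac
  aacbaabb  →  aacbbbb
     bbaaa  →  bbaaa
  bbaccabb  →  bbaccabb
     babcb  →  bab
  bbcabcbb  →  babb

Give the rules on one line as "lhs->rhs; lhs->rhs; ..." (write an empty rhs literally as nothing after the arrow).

  | cba
  | abcc => ac
  | aacbaabb => aacbbbb
  | bbaaa

aab->bb; bc->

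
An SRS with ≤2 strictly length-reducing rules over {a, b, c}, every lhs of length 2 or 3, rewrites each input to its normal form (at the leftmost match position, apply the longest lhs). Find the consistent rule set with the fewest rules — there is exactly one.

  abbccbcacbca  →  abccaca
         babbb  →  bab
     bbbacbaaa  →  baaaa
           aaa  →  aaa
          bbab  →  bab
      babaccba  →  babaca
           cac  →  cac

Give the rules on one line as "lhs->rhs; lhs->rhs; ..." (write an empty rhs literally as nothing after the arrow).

  | abbccbcacbca => abccbcacbca => abccacbca => abccaca
  | babbb => babb => bab
  | bbbacbaaa => bbacbaaa => bacbaaa => baaaa
  | aaa

bb->b; cb->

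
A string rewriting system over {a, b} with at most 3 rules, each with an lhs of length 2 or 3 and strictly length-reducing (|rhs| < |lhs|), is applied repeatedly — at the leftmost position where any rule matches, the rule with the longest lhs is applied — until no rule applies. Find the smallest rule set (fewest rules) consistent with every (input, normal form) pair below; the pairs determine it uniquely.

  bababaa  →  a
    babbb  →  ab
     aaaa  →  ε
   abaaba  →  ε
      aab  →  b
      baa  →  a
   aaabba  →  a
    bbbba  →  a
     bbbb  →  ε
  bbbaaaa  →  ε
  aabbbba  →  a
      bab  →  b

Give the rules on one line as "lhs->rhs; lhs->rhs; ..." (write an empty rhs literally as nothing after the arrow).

  | bababaa => babaa => baa => a
  | babbb => bbb => ab
  | aaaa => aa => ε
  | abaaba => aaba => ba => ε

aa->; ba->; bb->a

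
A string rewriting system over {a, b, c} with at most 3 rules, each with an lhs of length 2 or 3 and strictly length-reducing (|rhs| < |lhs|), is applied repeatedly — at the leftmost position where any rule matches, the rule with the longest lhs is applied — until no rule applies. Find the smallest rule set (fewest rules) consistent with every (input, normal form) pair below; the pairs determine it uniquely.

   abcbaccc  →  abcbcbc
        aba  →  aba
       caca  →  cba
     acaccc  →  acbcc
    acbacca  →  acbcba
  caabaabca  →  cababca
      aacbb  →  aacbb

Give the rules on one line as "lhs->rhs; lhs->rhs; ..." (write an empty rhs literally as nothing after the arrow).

  | abcbaccc => abcbcbc
  | aba
  | caca => cba
  | acaccc => acbcc

aab->ab; acc->cb; cac->cb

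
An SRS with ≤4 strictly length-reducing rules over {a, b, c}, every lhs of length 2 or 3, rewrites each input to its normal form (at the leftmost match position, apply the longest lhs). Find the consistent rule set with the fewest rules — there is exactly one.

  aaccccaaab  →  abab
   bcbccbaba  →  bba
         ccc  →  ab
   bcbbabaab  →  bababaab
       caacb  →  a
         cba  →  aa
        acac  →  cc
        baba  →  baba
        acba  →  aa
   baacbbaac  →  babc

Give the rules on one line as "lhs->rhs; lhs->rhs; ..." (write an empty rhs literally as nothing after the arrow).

ac->c; caa->; cb->a; ccc->ab

  | aaccccaaab => accccaaab => ccccaaab => abcaaab => abab
  | bcbccbaba => baccbaba => bccbaba => bcaaba => bba
  | ccc => ab
  | bcbbabaab => bababaab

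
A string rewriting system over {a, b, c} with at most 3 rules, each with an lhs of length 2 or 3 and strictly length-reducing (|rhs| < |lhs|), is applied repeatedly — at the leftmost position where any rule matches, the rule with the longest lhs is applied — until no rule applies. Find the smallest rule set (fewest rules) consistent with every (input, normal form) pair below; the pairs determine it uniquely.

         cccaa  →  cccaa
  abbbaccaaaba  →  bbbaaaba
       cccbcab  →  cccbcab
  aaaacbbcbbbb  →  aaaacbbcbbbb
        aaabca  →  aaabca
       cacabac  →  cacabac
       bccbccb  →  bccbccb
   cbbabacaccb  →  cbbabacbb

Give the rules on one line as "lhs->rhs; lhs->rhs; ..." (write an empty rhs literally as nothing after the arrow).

  | cccaa
  | abbbaccaaaba => bbaccaaaba => bbbaaaba
  | cccbcab
  | aaaacbbcbbbb

abb->b; acc->b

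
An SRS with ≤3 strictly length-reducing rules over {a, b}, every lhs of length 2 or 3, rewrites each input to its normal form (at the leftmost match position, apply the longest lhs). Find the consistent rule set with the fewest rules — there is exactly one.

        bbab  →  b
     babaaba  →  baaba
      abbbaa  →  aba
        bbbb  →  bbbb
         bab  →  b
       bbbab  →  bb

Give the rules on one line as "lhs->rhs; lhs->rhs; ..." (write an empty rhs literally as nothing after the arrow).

bab->b; bba->

  | bbab => b
  | babaaba => baaba
  | abbbaa => aba
  | bbbb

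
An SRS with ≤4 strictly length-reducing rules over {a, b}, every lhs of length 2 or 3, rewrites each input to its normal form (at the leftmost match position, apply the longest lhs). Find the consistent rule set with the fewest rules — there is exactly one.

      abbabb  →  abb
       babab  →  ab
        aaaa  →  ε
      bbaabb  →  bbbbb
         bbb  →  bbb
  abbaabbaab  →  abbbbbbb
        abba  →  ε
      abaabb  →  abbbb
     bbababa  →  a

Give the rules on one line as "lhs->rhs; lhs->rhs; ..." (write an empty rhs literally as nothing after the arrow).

  | abbabb => abb
  | babab => ab
  | aaaa => aa => ε
  | bbaabb => bbbbb

aa->; ba->a; baa->bb; bab->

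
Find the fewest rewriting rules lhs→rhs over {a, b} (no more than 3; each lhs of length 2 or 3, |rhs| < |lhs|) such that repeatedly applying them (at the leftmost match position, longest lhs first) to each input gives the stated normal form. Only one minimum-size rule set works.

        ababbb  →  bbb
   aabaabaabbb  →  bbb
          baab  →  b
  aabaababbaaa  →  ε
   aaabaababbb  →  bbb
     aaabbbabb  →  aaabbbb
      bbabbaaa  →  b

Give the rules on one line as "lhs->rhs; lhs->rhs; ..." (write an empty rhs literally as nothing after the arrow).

  | ababbb => babbb => bbb
  | aabaabaabbb => abaabaabbb => baabaabbb => baabbb => bbb
  | baab => b
  | aabaababbaaa => abaababbaaa => baababbaaa => babbaaa => bbaaa => ba => ε

aba->ba; ba->; baa->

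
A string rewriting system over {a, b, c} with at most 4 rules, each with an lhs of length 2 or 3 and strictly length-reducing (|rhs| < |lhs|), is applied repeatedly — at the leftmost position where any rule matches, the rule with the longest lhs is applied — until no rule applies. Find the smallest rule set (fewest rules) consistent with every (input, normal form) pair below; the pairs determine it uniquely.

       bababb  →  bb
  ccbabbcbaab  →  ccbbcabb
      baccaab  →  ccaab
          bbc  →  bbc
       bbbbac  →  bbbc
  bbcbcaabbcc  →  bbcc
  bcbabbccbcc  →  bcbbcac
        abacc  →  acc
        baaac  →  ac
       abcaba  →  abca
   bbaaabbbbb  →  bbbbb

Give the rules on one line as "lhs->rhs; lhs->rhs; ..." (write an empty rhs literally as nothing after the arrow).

  | bababb => babb => bb
  | ccbabbcbaab => ccbbcbaab => ccbbcabb
  | baccaab => ccaab
  | bbc

ba->; baa->ab; cbc->a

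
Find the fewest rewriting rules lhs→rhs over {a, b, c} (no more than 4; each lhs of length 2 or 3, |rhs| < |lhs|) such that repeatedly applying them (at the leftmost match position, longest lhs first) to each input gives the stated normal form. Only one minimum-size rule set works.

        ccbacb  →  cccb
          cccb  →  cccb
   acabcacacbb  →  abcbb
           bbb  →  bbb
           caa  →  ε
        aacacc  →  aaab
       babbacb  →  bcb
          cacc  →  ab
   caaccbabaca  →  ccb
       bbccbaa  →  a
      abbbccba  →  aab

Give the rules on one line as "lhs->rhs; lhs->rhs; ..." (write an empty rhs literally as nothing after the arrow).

  | ccbacb => cccb
  | cccb
  | acabcacacbb => abbcacacbb => abcacacbb => abbcacbb => abcacbb => abbcbb => abcbb
  | bbb

ba->; bbc->bc; bcc->ab; ca->b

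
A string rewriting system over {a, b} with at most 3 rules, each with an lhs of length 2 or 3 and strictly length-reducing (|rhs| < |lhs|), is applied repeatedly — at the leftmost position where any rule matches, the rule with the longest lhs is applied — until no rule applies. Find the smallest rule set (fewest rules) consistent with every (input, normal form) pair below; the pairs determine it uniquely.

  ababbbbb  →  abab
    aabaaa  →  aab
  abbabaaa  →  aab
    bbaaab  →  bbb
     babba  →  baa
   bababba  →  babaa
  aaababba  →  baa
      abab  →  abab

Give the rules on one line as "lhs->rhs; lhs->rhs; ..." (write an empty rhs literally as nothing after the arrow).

  | ababbbbb => ababbb => abab
  | aabaaa => aab
  | abbabaaa => aabaaa => aab
  | bbaaab => bbb

aaa->; abb->a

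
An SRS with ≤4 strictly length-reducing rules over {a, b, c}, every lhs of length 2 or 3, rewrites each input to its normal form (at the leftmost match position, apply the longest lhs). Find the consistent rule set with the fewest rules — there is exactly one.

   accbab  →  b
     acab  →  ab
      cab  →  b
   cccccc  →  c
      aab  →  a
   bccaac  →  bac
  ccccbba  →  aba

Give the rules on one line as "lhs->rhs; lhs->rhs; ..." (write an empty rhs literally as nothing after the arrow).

aa->c; ca->; cb->a; cc->c

  | accbab => acbab => aaab => cab => b
  | acab => ab
  | cab => b
  | cccccc => ccccc => cccc => ccc => cc => c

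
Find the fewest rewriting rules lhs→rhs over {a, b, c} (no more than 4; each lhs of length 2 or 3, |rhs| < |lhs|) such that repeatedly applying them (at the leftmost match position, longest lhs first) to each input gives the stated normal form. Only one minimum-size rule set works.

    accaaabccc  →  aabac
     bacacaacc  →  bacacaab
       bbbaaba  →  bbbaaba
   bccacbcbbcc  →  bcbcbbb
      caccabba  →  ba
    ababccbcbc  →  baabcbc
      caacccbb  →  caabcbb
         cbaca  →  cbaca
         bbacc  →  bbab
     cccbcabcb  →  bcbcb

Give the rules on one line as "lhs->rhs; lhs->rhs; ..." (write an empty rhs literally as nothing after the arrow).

abb->ba; cab->; cc->b; cca->

  | accaaabccc => aaabccc => aaabbc => aabac
  | bacacaacc => bacacaab
  | bbbaaba
  | bccacbcbbcc => bcbcbbcc => bcbcbbb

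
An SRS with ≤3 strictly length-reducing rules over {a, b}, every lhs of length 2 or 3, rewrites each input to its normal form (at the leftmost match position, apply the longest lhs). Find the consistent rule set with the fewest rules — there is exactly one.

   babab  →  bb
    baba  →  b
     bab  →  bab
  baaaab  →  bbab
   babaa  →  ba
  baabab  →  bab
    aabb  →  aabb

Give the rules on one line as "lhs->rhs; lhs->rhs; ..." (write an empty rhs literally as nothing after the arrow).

aaa->b; aba->

  | babab => bb
  | baba => b
  | bab
  | baaaab => bbab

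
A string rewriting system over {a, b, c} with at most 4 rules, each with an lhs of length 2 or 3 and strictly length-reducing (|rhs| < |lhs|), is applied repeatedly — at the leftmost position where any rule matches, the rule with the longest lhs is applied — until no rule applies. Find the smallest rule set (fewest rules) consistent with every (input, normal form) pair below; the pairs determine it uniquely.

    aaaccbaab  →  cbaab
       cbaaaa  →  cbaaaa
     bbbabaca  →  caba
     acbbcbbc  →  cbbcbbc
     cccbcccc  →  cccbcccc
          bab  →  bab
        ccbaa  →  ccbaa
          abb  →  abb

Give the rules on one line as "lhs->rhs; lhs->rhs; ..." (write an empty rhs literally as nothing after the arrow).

  | aaaccbaab => aacbaab => acbaab => cbaab
  | cbaaaa
  | bbbabaca => cabaca => caba
  | acbbcbbc => cbbcbbc

ac->; acb->cb; bbb->c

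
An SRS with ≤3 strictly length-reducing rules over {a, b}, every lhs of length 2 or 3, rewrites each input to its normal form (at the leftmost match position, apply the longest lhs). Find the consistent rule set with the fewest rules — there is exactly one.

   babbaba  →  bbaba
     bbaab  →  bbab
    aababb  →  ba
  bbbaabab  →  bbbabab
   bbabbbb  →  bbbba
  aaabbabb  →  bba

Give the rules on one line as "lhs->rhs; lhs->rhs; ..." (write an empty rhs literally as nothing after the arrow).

aa->a; abb->ba

  | babbaba => bbaaba => bbaba
  | bbaab => bbab
  | aababb => ababb => abba => baa => ba
  | bbbaabab => bbbabab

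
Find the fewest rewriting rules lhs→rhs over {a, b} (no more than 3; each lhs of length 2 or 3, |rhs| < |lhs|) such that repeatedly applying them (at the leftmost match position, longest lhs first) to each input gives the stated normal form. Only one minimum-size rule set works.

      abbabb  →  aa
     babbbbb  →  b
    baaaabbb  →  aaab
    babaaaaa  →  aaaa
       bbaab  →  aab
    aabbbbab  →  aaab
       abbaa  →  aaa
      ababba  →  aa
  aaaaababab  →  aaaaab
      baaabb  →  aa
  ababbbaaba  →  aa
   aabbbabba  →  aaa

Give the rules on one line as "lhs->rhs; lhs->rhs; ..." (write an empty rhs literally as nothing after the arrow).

  | abbabb => aabb => aa
  | babbbbb => bbbbb => bbb => b
  | baaaabbb => aaabbb => aaab
  | babaaaaa => baaaaa => aaaa

ba->; bb->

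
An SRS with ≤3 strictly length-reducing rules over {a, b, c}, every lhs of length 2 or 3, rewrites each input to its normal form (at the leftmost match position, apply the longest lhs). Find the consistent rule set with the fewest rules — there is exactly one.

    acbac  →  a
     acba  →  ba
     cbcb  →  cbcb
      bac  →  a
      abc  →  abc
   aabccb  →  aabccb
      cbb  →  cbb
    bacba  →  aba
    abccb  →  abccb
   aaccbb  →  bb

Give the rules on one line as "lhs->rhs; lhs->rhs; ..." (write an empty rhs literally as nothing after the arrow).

  | acbac => bac => a
  | acba => ba
  | cbcb
  | bac => a

ac->; bac->a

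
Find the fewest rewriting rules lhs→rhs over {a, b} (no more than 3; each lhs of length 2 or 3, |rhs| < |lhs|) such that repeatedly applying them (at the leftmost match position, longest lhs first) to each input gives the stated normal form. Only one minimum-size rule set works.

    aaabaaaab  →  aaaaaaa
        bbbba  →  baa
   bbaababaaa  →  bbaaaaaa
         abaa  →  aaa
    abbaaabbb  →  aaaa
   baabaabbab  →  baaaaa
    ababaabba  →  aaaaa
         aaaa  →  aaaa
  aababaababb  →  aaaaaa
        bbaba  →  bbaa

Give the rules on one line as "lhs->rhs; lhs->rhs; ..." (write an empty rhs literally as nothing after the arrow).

  | aaabaaaab => aaaaaaab => aaaaaaa
  | bbbba => baba => baa
  | bbaababaaa => bbaaabaaa => bbaaaaaa
  | abaa => aaa

ab->a; bbb->ba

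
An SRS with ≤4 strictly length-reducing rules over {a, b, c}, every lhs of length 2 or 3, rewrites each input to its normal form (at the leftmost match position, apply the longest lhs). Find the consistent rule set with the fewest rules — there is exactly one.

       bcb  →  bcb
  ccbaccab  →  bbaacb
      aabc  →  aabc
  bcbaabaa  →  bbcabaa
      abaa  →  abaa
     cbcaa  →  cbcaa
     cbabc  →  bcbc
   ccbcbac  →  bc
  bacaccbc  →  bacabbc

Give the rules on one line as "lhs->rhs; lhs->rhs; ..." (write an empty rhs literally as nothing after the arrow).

bbb->c; cba->bc; cc->b; cca->ac

  | bcb
  | ccbaccab => bbaccab => bbaacb
  | aabc
  | bcbaabaa => bbcabaa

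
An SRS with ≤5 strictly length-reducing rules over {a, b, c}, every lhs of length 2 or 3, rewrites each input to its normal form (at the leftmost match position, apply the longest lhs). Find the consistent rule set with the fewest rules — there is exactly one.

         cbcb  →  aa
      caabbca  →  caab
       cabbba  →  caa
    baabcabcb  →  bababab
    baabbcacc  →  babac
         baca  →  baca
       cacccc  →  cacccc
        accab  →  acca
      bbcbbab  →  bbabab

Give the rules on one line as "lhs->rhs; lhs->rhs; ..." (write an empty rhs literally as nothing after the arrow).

  | cbcb => acb => aa
  | caabbca => caab
  | cabbba => cabba => caba => caa
  | baabcabcb => babaabcb => bababab

abc->ba; bca->; cab->ca; cb->a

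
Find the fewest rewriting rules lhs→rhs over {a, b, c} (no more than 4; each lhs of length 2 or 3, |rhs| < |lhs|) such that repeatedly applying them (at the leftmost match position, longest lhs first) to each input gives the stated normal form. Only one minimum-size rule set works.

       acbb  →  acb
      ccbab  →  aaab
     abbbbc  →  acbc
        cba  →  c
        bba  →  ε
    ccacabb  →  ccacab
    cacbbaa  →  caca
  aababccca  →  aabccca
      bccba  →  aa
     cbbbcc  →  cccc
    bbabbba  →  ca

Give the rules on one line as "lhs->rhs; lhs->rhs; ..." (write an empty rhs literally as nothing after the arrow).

ba->; bb->b; bbb->c; ccb->aa

  | acbb => acb
  | ccbab => aaab
  | abbbbc => acbc
  | cba => c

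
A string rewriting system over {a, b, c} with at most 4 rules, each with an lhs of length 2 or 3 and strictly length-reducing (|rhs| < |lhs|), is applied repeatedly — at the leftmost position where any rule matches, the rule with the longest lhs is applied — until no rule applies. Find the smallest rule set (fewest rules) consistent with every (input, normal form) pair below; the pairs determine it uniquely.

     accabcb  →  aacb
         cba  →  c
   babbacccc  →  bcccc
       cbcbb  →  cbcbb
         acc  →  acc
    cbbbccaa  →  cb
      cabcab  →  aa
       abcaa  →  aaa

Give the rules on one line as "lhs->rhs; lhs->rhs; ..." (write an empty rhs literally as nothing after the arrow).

  | accabcb => acabcb => aabcb => aacb
  | cba => c
  | babbacccc => bbacccc => bcccc
  | cbcbb

ab->a; ba->; ca->a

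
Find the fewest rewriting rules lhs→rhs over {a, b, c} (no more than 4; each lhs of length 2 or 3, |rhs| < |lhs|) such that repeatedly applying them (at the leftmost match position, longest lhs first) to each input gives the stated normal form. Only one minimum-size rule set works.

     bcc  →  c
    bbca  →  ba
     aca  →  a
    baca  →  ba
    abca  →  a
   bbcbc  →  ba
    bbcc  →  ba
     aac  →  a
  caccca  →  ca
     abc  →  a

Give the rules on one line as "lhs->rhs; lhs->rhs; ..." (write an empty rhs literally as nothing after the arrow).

  | bcc => c
  | bbca => baa => ba
  | aca => aa => a
  | baca => baa => ba

aa->a; ac->a; bbc->ba; bc->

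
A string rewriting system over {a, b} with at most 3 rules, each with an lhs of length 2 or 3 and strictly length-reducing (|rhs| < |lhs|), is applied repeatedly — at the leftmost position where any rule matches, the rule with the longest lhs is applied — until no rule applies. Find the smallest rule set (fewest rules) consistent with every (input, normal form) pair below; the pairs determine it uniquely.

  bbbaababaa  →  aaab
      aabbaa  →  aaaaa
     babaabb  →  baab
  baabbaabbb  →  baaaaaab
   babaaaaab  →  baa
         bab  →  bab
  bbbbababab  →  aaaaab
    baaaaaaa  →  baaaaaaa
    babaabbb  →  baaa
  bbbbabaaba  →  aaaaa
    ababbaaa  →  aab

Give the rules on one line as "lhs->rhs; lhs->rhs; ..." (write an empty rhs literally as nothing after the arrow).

aba->ab; bb->a

  | bbbaababaa => abaababaa => abababaa => abbabaa => aaabaa => aaaba => aaab
  | aabbaa => aaaaa
  | babaabb => bababb => babbb => baab
  | baabbaabbb => baaaaabbb => baaaaaab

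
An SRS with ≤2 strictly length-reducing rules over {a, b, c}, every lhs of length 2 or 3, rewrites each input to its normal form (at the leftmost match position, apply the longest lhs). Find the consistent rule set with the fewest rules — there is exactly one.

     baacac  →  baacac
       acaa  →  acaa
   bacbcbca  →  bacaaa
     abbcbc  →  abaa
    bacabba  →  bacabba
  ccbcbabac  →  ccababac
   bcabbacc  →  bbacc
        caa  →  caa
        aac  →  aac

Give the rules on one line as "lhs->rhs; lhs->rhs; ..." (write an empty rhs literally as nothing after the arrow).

  | baacac
  | acaa
  | bacbcbca => bacabca => bacaaa
  | abbcbc => ababc => abaa

aab->b; bc->a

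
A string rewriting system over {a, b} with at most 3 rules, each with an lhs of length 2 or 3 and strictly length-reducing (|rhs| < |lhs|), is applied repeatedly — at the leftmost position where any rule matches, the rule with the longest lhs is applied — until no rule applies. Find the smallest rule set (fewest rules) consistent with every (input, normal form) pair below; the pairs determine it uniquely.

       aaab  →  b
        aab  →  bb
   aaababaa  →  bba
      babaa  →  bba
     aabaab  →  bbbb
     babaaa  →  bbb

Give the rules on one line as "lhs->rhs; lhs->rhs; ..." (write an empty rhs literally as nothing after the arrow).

  | aaab => b
  | aab => bb
  | aaababaa => babaa => bba
  | babaa => bba

aa->b; aaa->; aba->b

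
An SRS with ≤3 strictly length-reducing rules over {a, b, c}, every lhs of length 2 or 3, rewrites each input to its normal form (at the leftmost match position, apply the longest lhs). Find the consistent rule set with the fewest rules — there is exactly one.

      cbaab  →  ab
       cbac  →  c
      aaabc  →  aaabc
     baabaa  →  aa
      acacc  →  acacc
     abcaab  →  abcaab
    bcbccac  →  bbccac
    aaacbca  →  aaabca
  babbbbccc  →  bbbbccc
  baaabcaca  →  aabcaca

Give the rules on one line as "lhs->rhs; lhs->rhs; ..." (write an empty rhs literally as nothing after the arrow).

  | cbaab => baab => ab
  | cbac => bac => c
  | aaabc
  | baabaa => abaa => aa

ba->; cb->b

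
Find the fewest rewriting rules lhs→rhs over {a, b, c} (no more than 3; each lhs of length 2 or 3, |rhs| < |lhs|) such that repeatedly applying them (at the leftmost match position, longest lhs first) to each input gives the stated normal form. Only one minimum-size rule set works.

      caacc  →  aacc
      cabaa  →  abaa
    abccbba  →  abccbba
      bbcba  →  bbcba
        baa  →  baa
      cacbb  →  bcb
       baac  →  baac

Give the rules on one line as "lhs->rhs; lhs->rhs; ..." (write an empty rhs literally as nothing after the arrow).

  | caacc => aacc
  | cabaa => abaa
  | abccbba
  | bbcba

acb->bc; ca->a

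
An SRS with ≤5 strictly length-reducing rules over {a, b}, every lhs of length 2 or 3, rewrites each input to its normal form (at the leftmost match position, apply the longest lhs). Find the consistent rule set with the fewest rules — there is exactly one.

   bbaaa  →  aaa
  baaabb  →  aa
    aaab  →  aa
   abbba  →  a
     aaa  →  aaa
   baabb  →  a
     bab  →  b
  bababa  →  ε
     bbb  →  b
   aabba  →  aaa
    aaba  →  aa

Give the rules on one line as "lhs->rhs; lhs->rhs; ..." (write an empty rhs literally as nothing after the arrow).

ab->; abb->a; ba->; bb->

  | bbaaa => aaa
  | baaabb => aabb => aa
  | aaab => aa
  | abbba => aba => a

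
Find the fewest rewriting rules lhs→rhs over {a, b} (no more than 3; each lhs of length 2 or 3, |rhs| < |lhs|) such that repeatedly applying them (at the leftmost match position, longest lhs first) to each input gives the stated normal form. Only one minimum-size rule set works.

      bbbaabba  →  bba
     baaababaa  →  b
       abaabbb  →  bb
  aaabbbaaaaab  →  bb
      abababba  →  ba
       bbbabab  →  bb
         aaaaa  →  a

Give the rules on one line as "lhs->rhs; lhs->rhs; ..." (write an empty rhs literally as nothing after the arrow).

aa->; ab->; bbb->bb

  | bbbaabba => bbaabba => bbbba => bbba => bba
  | baaababaa => bababaa => babaa => baa => b
  | abaabbb => aabbb => bbb => bb
  | aaabbbaaaaab => abbbaaaaab => bbaaaaab => bbaaab => bbab => bb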